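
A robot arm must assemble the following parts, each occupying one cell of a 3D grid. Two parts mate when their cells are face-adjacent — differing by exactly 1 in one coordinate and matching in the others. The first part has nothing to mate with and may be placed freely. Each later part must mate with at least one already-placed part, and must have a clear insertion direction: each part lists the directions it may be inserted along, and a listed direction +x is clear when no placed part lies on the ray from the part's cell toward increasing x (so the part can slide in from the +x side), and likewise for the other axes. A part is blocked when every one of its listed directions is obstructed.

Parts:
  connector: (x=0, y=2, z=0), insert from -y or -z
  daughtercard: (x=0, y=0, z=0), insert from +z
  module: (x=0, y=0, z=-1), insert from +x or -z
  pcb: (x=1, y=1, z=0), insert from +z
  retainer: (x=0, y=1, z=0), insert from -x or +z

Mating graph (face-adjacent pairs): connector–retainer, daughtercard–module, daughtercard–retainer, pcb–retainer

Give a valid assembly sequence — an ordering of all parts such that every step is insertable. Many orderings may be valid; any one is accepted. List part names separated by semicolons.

1. module@(0, 0, -1) [+x clear] — {module}
2. daughtercard@(0, 0, 0) [+z clear] — {daughtercard, module}
3. retainer@(0, 1, 0) [-x clear] — {daughtercard, module, retainer}
4. pcb@(1, 1, 0) [+z clear] — {daughtercard, module, pcb, retainer}
5. connector@(0, 2, 0) [-z clear] — {connector, daughtercard, module, pcb, retainer}

module; daughtercard; retainer; pcb; connector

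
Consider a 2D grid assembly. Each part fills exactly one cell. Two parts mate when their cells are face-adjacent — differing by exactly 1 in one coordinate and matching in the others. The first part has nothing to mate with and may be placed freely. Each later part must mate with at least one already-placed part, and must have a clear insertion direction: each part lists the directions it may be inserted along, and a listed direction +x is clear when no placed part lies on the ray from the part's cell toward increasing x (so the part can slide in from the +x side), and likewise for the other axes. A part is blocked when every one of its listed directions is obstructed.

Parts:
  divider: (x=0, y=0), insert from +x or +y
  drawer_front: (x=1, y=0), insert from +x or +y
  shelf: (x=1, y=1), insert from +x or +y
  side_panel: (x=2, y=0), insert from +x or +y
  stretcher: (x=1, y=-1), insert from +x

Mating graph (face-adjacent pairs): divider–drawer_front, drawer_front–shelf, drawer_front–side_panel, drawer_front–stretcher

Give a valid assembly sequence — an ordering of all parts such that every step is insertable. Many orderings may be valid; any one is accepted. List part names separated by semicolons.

divider; drawer_front; stretcher; side_panel; shelf

1. divider@(0, 0) [+x clear] — {divider}
2. drawer_front@(1, 0) [+x clear] — {divider, drawer_front}
3. stretcher@(1, -1) [+x clear] — {divider, drawer_front, stretcher}
4. side_panel@(2, 0) [+x clear] — {divider, drawer_front, side_panel, stretcher}
5. shelf@(1, 1) [+x clear] — {divider, drawer_front, shelf, side_panel, stretcher}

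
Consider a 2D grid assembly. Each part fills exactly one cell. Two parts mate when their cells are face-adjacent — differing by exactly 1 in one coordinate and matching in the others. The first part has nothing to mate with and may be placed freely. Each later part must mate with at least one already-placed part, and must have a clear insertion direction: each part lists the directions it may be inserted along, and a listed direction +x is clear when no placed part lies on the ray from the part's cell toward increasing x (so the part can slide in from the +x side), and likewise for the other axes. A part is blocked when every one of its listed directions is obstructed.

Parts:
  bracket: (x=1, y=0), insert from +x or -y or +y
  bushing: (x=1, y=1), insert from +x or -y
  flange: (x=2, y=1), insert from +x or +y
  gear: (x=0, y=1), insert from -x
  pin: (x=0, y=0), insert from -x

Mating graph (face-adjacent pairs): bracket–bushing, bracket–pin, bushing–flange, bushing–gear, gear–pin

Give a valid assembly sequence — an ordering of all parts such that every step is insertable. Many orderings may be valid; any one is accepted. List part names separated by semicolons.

1. bracket@(1, 0) [+x clear] — {bracket}
2. bushing@(1, 1) [+x clear] — {bracket, bushing}
3. flange@(2, 1) [+x clear] — {bracket, bushing, flange}
4. pin@(0, 0) [-x clear] — {bracket, bushing, flange, pin}
5. gear@(0, 1) [-x clear] — {bracket, bushing, flange, gear, pin}

bracket; bushing; flange; pin; gear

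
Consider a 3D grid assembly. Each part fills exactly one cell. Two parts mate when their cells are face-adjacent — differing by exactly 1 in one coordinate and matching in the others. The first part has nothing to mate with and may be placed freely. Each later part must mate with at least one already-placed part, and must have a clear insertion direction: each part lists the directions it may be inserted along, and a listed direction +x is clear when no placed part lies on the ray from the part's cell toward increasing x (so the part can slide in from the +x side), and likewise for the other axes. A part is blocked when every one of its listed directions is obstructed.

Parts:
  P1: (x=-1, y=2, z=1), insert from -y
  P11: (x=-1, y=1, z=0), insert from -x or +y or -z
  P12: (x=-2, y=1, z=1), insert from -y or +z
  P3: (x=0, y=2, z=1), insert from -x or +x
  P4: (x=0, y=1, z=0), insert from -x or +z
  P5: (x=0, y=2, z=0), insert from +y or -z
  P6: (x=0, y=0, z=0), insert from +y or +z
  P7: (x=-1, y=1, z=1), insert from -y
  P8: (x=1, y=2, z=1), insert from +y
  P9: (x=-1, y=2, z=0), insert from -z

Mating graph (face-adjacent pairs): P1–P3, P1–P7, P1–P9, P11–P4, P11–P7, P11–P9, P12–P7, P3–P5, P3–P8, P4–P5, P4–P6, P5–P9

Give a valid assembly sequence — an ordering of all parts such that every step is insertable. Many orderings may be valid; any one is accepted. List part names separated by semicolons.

P6; P4; P11; P5; P3; P1; P7; P12; P9; P8

1. P6@(0, 0, 0) [+y clear] — {P6}
2. P4@(0, 1, 0) [-x clear] — {P4, P6}
3. P11@(-1, 1, 0) [-x clear] — {P11, P4, P6}
4. P5@(0, 2, 0) [+y clear] — {P11, P4, P5, P6}
5. P3@(0, 2, 1) [-x clear] — {P11, P3, P4, P5, P6}
6. P1@(-1, 2, 1) [-y clear] — {P1, P11, P3, P4, P5, P6}
7. P7@(-1, 1, 1) [-y clear] — {P1, P11, P3, P4, P5, P6, P7}
8. P12@(-2, 1, 1) [-y clear] — {P1, P11, P12, P3, P4, P5, P6, P7}
9. P9@(-1, 2, 0) [-z clear] — {P1, P11, P12, P3, P4, P5, P6, P7, P9}
10. P8@(1, 2, 1) [+y clear] — {P1, P11, P12, P3, P4, P5, P6, P7, P8, P9}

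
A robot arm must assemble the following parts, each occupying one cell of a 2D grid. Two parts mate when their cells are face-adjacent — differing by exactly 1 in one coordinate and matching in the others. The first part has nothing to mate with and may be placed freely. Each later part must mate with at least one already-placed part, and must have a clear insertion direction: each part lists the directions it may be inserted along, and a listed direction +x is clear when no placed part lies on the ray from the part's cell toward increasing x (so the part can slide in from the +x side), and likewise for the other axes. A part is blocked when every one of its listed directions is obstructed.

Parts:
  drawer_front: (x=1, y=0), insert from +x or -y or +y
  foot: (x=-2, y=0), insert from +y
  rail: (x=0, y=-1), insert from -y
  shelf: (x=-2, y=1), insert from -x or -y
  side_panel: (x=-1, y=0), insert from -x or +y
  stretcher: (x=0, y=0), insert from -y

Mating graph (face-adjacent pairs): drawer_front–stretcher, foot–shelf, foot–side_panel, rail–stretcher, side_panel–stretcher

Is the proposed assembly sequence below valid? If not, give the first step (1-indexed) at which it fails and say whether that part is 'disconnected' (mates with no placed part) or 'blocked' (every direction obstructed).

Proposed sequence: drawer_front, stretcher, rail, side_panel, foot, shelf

1. drawer_front@(1, 0) [+x clear] — {drawer_front}
2. stretcher@(0, 0) [-y clear] — {drawer_front, stretcher}
3. rail@(0, -1) [-y clear] — {drawer_front, rail, stretcher}
4. side_panel@(-1, 0) [-x clear] — {drawer_front, rail, side_panel, stretcher}
5. foot@(-2, 0) [+y clear] — {drawer_front, foot, rail, side_panel, stretcher}
6. shelf@(-2, 1) [-x clear] — {drawer_front, foot, rail, shelf, side_panel, stretcher}

Valid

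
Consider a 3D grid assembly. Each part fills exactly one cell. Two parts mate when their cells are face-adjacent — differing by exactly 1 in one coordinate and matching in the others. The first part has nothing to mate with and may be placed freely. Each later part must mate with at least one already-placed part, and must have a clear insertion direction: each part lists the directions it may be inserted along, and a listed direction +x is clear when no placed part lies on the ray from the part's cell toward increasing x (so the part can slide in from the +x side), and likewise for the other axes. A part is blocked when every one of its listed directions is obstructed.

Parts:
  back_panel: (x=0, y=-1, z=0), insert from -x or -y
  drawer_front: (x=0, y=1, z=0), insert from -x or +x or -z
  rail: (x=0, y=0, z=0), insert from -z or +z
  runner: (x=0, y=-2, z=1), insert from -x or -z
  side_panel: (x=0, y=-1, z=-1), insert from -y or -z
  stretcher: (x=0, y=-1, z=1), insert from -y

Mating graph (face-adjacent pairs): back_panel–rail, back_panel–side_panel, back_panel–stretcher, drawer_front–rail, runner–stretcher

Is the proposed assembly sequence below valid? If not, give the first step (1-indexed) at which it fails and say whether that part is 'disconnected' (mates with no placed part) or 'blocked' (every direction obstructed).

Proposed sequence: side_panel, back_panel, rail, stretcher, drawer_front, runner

1. side_panel@(0, -1, -1) [-y clear] — {side_panel}
2. back_panel@(0, -1, 0) [-x clear] — {back_panel, side_panel}
3. rail@(0, 0, 0) [-z clear] — {back_panel, rail, side_panel}
4. stretcher@(0, -1, 1) [-y clear] — {back_panel, rail, side_panel, stretcher}
5. drawer_front@(0, 1, 0) [-x clear] — {back_panel, drawer_front, rail, side_panel, stretcher}
6. runner@(0, -2, 1) [-x clear] — {back_panel, drawer_front, rail, runner, side_panel, stretcher}

Valid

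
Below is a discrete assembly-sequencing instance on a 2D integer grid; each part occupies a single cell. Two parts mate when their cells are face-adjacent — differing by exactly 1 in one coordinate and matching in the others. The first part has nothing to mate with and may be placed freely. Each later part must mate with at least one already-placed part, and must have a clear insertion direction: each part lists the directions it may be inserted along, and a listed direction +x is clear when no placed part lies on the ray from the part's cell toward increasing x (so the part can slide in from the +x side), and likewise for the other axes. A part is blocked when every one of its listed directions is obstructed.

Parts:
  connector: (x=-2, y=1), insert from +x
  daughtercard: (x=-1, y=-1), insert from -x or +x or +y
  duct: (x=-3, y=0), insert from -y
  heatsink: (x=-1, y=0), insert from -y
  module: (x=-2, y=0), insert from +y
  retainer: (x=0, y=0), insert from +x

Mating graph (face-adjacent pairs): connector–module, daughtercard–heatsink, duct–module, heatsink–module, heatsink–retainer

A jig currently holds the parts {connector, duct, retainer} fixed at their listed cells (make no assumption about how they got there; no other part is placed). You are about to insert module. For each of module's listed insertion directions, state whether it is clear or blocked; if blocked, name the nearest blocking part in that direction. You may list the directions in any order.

+y: nearest on ray is connector@(-2, 1) ⇒ blocked

+y: blocked by connector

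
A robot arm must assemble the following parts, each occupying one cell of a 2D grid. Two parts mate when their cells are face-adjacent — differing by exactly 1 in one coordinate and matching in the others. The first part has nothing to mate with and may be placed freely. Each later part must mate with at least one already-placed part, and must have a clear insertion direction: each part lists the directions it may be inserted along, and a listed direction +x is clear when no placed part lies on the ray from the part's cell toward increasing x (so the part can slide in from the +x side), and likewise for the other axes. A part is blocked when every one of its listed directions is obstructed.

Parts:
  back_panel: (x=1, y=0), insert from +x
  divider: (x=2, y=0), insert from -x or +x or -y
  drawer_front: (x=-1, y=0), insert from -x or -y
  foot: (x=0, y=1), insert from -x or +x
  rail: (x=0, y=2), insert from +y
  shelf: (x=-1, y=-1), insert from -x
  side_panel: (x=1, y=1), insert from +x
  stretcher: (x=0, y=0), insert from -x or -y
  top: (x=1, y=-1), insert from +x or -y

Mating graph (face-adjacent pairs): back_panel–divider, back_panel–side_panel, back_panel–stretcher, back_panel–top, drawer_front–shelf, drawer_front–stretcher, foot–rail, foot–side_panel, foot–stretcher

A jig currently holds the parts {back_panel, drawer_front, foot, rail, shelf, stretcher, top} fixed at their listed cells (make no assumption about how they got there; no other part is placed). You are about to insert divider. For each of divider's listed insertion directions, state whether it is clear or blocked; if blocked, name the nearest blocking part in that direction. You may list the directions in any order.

+x: clear; -x: blocked by back_panel; -y: clear

-x: nearest on ray is back_panel@(1, 0) ⇒ blocked
+x: ray from divider(2, 0) has no placed part ⇒ clear
-y: ray from divider(2, 0) has no placed part ⇒ clear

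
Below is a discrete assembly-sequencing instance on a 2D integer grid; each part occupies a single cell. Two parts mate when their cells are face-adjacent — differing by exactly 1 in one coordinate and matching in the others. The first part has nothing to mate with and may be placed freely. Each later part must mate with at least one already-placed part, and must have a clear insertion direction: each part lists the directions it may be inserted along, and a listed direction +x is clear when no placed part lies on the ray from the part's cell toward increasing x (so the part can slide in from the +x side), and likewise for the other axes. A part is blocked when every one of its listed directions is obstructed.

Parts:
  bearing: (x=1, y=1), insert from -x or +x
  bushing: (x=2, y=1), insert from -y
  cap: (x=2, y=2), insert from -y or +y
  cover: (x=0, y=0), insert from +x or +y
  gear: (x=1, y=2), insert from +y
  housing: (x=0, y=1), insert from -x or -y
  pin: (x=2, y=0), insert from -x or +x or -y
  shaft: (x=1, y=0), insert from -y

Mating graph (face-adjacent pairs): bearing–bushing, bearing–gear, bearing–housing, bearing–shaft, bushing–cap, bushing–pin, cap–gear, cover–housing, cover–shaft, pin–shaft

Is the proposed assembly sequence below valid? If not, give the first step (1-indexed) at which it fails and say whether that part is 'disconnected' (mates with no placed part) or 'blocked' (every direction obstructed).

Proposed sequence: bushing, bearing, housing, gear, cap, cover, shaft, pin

Valid

1. bushing@(2, 1) [-y clear] — {bushing}
2. bearing@(1, 1) [-x clear] — {bearing, bushing}
3. housing@(0, 1) [-x clear] — {bearing, bushing, housing}
4. gear@(1, 2) [+y clear] — {bearing, bushing, gear, housing}
5. cap@(2, 2) [+y clear] — {bearing, bushing, cap, gear, housing}
6. cover@(0, 0) [+x clear] — {bearing, bushing, cap, cover, gear, housing}
7. shaft@(1, 0) [-y clear] — {bearing, bushing, cap, cover, gear, housing, shaft}
8. pin@(2, 0) [+x clear] — {bearing, bushing, cap, cover, gear, housing, pin, shaft}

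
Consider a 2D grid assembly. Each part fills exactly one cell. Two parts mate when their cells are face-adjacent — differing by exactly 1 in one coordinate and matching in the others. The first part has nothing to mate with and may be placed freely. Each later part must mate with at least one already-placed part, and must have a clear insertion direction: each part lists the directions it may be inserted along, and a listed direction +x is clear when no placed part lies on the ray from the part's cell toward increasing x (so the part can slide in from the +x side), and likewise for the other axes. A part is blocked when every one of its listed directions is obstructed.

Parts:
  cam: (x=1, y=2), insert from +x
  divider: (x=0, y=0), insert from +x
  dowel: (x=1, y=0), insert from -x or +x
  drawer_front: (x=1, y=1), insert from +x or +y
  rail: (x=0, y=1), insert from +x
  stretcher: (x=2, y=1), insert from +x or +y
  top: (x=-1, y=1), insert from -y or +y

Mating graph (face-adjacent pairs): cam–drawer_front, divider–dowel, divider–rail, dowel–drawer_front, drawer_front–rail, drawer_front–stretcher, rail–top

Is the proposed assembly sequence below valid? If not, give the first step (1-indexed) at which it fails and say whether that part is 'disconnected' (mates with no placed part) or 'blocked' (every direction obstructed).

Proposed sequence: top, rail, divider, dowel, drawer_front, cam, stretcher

1. top@(-1, 1) [-y clear] — {top}
2. rail@(0, 1) [+x clear] — {rail, top}
3. divider@(0, 0) [+x clear] — {divider, rail, top}
4. dowel@(1, 0) [+x clear] — {divider, dowel, rail, top}
5. drawer_front@(1, 1) [+x clear] — {divider, dowel, drawer_front, rail, top}
6. cam@(1, 2) [+x clear] — {cam, divider, dowel, drawer_front, rail, top}
7. stretcher@(2, 1) [+x clear] — {cam, divider, dowel, drawer_front, rail, stretcher, top}

Valid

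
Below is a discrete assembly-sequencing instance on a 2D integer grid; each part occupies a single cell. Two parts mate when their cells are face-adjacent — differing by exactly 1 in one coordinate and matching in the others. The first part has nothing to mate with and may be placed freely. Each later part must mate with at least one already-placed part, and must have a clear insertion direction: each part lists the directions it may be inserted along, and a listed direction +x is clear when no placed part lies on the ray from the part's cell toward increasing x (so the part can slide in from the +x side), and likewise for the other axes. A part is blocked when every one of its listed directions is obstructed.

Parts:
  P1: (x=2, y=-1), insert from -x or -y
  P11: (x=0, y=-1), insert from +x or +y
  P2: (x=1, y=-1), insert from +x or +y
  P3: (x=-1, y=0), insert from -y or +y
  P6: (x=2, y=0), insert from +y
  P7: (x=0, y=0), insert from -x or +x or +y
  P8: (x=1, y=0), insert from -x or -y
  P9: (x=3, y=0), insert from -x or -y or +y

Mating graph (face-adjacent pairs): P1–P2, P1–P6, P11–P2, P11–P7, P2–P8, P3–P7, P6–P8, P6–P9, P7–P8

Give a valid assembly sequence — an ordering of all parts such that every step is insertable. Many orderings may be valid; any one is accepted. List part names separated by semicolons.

P1; P6; P2; P9; P11; P8; P7; P3

1. P1@(2, -1) [-x clear] — {P1}
2. P6@(2, 0) [+y clear] — {P1, P6}
3. P2@(1, -1) [+y clear] — {P1, P2, P6}
4. P9@(3, 0) [-y clear] — {P1, P2, P6, P9}
5. P11@(0, -1) [+y clear] — {P1, P11, P2, P6, P9}
6. P8@(1, 0) [-x clear] — {P1, P11, P2, P6, P8, P9}
7. P7@(0, 0) [-x clear] — {P1, P11, P2, P6, P7, P8, P9}
8. P3@(-1, 0) [-y clear] — {P1, P11, P2, P3, P6, P7, P8, P9}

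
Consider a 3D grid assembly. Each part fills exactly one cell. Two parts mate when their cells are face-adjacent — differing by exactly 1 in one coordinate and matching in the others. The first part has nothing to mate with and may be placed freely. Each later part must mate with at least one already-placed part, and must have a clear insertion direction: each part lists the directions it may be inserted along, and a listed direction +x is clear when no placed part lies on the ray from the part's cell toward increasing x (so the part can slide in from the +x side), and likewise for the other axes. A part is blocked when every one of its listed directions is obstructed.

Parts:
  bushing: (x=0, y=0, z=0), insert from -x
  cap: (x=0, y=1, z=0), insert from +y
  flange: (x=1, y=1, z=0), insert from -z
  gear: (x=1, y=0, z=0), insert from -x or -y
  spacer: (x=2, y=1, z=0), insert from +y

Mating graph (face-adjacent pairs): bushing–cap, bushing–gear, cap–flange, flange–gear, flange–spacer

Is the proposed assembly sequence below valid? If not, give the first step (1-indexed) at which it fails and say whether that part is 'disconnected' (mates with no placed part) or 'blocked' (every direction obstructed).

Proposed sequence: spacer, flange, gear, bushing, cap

1. spacer@(2, 1, 0) [+y clear] — {spacer}
2. flange@(1, 1, 0) [-z clear] — {flange, spacer}
3. gear@(1, 0, 0) [-x clear] — {flange, gear, spacer}
4. bushing@(0, 0, 0) [-x clear] — {bushing, flange, gear, spacer}
5. cap@(0, 1, 0) [+y clear] — {bushing, cap, flange, gear, spacer}

Valid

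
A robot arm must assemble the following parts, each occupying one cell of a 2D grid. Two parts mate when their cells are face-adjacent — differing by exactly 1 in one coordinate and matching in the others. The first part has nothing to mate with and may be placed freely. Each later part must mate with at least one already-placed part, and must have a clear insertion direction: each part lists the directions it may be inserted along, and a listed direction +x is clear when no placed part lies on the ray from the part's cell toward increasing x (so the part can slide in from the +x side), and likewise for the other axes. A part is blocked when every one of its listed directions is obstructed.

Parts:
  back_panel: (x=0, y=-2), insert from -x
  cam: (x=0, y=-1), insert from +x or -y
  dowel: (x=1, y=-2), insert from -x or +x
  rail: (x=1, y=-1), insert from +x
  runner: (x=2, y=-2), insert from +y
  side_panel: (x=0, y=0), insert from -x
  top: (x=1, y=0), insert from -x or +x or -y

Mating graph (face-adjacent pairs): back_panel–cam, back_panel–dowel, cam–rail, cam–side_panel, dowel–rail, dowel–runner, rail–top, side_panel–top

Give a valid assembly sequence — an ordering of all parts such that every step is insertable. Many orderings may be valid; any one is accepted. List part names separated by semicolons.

runner; dowel; rail; top; side_panel; cam; back_panel

1. runner@(2, -2) [+y clear] — {runner}
2. dowel@(1, -2) [-x clear] — {dowel, runner}
3. rail@(1, -1) [+x clear] — {dowel, rail, runner}
4. top@(1, 0) [-x clear] — {dowel, rail, runner, top}
5. side_panel@(0, 0) [-x clear] — {dowel, rail, runner, side_panel, top}
6. cam@(0, -1) [-y clear] — {cam, dowel, rail, runner, side_panel, top}
7. back_panel@(0, -2) [-x clear] — {back_panel, cam, dowel, rail, runner, side_panel, top}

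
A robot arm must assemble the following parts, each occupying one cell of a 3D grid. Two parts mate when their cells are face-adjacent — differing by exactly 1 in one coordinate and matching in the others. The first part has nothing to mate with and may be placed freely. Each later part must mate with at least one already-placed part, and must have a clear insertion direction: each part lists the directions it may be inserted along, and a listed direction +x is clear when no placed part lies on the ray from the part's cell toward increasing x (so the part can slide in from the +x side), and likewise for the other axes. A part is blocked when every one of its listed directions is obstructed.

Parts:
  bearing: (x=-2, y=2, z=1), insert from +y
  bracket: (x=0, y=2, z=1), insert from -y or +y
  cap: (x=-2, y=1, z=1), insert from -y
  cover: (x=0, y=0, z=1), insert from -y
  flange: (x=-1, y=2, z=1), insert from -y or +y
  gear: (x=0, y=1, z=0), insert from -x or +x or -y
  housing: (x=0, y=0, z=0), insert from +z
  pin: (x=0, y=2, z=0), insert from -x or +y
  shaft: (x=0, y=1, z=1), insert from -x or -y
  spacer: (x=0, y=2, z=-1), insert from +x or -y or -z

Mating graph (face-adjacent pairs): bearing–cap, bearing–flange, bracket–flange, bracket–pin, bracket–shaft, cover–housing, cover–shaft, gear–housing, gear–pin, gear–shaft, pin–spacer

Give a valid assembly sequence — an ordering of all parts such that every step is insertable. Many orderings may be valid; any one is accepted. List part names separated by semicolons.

bracket; flange; pin; spacer; gear; bearing; shaft; cap; housing; cover

1. bracket@(0, 2, 1) [-y clear] — {bracket}
2. flange@(-1, 2, 1) [-y clear] — {bracket, flange}
3. pin@(0, 2, 0) [-x clear] — {bracket, flange, pin}
4. spacer@(0, 2, -1) [+x clear] — {bracket, flange, pin, spacer}
5. gear@(0, 1, 0) [-x clear] — {bracket, flange, gear, pin, spacer}
6. bearing@(-2, 2, 1) [+y clear] — {bearing, bracket, flange, gear, pin, spacer}
7. shaft@(0, 1, 1) [-x clear] — {bearing, bracket, flange, gear, pin, shaft, spacer}
8. cap@(-2, 1, 1) [-y clear] — {bearing, bracket, cap, flange, gear, pin, shaft, spacer}
9. housing@(0, 0, 0) [+z clear] — {bearing, bracket, cap, flange, gear, housing, pin, shaft, spacer}
10. cover@(0, 0, 1) [-y clear] — {bearing, bracket, cap, cover, flange, gear, housing, pin, shaft, spacer}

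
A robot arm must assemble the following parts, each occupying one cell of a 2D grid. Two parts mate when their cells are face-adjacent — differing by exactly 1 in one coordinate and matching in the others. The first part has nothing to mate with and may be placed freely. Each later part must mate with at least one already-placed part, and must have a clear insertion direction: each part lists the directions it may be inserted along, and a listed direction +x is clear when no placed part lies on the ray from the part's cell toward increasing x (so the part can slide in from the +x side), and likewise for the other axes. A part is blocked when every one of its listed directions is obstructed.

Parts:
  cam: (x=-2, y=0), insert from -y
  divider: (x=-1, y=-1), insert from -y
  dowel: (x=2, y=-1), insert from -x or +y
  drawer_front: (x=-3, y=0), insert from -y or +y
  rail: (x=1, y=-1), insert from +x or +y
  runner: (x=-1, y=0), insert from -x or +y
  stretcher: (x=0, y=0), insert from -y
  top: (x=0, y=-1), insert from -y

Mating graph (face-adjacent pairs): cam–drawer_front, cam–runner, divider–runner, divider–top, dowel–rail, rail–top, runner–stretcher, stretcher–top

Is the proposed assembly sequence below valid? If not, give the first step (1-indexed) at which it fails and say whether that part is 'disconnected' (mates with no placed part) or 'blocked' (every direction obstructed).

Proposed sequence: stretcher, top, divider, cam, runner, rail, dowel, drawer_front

1. stretcher@(0, 0) [-y clear] — {stretcher}
2. top@(0, -1) [-y clear] — {stretcher, top}
3. divider@(-1, -1) [-y clear] — {divider, stretcher, top}
4. cam@(-2, 0) — no placed neighbour ⇒ disconnected

Invalid at step 4 (disconnected)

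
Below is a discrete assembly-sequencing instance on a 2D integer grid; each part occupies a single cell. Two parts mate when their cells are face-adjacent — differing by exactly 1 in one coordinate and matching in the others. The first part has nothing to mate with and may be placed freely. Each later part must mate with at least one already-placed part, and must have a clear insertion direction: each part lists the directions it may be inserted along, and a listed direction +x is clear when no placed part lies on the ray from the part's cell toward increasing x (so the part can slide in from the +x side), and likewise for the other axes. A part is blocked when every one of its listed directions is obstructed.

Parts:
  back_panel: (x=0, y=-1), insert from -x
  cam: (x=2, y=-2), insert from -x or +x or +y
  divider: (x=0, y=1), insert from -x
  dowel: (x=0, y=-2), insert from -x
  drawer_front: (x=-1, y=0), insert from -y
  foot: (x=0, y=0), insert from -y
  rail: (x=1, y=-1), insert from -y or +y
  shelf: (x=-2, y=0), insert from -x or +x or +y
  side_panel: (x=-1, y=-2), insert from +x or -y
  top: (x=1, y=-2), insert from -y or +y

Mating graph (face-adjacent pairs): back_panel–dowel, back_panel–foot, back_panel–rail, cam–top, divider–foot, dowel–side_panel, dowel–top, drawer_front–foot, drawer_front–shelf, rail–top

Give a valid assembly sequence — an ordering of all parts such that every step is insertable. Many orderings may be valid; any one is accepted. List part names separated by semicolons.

shelf; drawer_front; foot; back_panel; dowel; top; cam; divider; rail; side_panel

1. shelf@(-2, 0) [-x clear] — {shelf}
2. drawer_front@(-1, 0) [-y clear] — {drawer_front, shelf}
3. foot@(0, 0) [-y clear] — {drawer_front, foot, shelf}
4. back_panel@(0, -1) [-x clear] — {back_panel, drawer_front, foot, shelf}
5. dowel@(0, -2) [-x clear] — {back_panel, dowel, drawer_front, foot, shelf}
6. top@(1, -2) [-y clear] — {back_panel, dowel, drawer_front, foot, shelf, top}
7. cam@(2, -2) [+x clear] — {back_panel, cam, dowel, drawer_front, foot, shelf, top}
8. divider@(0, 1) [-x clear] — {back_panel, cam, divider, dowel, drawer_front, foot, shelf, top}
9. rail@(1, -1) [+y clear] — {back_panel, cam, divider, dowel, drawer_front, foot, rail, shelf, top}
10. side_panel@(-1, -2) [-y clear] — {back_panel, cam, divider, dowel, drawer_front, foot, rail, shelf, side_panel, top}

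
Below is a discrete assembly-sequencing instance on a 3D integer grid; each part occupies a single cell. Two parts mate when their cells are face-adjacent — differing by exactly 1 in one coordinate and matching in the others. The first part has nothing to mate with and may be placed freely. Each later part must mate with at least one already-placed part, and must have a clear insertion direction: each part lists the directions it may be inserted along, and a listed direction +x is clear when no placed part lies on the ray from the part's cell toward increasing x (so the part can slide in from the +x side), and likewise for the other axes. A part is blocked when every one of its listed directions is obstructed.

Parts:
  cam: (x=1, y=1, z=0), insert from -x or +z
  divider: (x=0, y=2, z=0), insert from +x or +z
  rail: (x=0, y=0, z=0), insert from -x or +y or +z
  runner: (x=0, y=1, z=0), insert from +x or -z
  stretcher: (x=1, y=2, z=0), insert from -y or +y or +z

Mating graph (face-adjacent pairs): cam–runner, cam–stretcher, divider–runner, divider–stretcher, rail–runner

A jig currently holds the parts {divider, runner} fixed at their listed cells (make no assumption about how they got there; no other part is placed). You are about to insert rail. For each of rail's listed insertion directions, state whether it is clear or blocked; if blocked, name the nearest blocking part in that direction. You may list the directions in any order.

-x: ray from rail(0, 0, 0) has no placed part ⇒ clear
+y: nearest on ray is runner@(0, 1, 0) ⇒ blocked
+z: ray from rail(0, 0, 0) has no placed part ⇒ clear

+y: blocked by runner; +z: clear; -x: clear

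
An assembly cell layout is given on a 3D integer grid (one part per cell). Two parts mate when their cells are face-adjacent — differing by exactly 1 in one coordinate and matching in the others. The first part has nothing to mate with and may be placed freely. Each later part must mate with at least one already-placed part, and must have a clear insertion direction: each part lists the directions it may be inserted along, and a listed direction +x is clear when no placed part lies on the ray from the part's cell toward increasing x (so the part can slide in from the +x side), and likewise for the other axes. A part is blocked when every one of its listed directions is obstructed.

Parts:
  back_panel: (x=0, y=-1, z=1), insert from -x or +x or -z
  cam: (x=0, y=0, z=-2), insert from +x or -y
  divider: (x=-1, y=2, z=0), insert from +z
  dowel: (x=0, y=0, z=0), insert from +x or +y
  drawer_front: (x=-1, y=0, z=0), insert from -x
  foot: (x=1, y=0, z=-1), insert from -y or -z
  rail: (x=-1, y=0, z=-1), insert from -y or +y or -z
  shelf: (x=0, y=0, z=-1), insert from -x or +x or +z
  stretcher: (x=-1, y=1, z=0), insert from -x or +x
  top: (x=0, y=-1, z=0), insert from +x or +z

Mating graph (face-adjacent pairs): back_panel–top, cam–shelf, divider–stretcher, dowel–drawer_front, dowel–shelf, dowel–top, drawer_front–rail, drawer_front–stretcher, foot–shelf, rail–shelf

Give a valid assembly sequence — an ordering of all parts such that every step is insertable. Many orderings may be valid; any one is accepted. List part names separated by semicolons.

dowel; drawer_front; shelf; cam; foot; stretcher; divider; top; back_panel; rail

1. dowel@(0, 0, 0) [+x clear] — {dowel}
2. drawer_front@(-1, 0, 0) [-x clear] — {dowel, drawer_front}
3. shelf@(0, 0, -1) [-x clear] — {dowel, drawer_front, shelf}
4. cam@(0, 0, -2) [+x clear] — {cam, dowel, drawer_front, shelf}
5. foot@(1, 0, -1) [-y clear] — {cam, dowel, drawer_front, foot, shelf}
6. stretcher@(-1, 1, 0) [-x clear] — {cam, dowel, drawer_front, foot, shelf, stretcher}
7. divider@(-1, 2, 0) [+z clear] — {cam, divider, dowel, drawer_front, foot, shelf, stretcher}
8. top@(0, -1, 0) [+x clear] — {cam, divider, dowel, drawer_front, foot, shelf, stretcher, top}
9. back_panel@(0, -1, 1) [-x clear] — {back_panel, cam, divider, dowel, drawer_front, foot, shelf, stretcher, top}
10. rail@(-1, 0, -1) [-y clear] — {back_panel, cam, divider, dowel, drawer_front, foot, rail, shelf, stretcher, top}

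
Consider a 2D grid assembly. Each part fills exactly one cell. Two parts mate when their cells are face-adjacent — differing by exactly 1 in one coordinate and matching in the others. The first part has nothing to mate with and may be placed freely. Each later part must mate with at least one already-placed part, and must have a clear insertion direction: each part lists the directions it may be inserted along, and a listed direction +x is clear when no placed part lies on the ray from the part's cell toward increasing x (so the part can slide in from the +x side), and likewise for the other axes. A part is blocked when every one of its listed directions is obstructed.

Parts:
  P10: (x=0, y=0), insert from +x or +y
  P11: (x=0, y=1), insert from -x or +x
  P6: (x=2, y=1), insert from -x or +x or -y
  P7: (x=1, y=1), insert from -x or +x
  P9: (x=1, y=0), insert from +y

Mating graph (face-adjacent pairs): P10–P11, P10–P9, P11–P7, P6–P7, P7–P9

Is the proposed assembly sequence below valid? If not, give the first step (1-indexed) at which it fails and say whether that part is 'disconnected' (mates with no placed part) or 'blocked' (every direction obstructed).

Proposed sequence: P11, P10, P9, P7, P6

1. P11@(0, 1) [-x clear] — {P11}
2. P10@(0, 0) [+x clear] — {P10, P11}
3. P9@(1, 0) [+y clear] — {P10, P11, P9}
4. P7@(1, 1) [+x clear] — {P10, P11, P7, P9}
5. P6@(2, 1) [+x clear] — {P10, P11, P6, P7, P9}

Valid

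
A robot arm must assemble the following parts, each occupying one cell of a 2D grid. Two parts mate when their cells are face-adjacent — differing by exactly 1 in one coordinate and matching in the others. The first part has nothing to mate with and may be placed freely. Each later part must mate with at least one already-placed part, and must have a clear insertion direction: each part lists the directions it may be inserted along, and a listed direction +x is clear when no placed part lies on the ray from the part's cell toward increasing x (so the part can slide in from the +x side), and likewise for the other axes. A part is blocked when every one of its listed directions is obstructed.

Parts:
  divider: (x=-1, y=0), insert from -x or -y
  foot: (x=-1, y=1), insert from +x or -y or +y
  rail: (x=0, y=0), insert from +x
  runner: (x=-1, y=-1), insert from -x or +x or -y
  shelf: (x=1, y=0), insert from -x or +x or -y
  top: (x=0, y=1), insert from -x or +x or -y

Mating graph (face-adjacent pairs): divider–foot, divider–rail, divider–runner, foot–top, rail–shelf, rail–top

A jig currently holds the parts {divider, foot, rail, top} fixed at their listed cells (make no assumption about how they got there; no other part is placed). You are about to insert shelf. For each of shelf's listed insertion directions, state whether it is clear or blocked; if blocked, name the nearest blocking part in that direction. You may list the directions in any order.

-x: nearest on ray is rail@(0, 0) ⇒ blocked
+x: ray from shelf(1, 0) has no placed part ⇒ clear
-y: ray from shelf(1, 0) has no placed part ⇒ clear

+x: clear; -x: blocked by rail; -y: clear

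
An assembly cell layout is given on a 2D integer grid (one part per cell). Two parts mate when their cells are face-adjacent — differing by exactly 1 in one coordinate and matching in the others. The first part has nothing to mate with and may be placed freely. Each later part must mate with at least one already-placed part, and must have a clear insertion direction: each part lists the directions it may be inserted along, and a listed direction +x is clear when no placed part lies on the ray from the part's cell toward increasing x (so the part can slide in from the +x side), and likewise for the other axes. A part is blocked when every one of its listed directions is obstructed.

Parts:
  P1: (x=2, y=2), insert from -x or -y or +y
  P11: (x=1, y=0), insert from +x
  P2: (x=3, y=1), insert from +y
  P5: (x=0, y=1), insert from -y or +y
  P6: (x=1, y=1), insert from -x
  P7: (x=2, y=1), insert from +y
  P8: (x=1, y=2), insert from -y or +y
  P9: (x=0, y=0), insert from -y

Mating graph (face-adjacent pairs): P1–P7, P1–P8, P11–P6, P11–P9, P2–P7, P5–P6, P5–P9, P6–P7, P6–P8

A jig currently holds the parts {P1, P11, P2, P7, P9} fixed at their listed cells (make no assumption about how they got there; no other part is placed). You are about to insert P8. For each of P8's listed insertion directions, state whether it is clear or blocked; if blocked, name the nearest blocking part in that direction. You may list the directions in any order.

+y: clear; -y: blocked by P11

-y: nearest on ray is P11@(1, 0) ⇒ blocked
+y: ray from P8(1, 2) has no placed part ⇒ clear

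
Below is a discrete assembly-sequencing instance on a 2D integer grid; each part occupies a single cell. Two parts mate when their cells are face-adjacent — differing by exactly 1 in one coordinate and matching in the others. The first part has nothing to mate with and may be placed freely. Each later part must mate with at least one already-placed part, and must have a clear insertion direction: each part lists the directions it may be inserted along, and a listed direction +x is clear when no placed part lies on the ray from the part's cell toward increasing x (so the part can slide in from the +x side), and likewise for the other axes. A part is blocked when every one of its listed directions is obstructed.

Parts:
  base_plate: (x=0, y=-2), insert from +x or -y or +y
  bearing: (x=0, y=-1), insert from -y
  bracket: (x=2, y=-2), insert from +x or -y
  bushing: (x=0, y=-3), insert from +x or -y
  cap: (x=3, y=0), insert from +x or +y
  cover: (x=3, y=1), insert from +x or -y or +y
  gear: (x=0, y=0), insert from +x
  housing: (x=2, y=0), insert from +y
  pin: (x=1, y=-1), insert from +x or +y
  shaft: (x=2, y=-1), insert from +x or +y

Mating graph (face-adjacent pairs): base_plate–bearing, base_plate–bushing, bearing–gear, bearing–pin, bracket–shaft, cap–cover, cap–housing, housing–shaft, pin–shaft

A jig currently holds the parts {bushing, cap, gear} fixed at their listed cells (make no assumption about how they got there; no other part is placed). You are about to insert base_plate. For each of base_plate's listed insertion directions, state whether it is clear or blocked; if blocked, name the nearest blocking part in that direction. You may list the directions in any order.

+x: ray from base_plate(0, -2) has no placed part ⇒ clear
-y: nearest on ray is bushing@(0, -3) ⇒ blocked
+y: nearest on ray is gear@(0, 0) ⇒ blocked

+x: clear; +y: blocked by gear; -y: blocked by bushing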